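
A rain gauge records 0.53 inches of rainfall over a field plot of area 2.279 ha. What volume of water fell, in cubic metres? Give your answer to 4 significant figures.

Depth: 0.53 in × 25.4 = 13.462 mm.
Area: 2.279 ha = 22790 m².
1 mm over 1 m² is 1 L, so volume = 13.462 × 22790 = 306798.98 L = 306.8 m³.

306.8 cubic metres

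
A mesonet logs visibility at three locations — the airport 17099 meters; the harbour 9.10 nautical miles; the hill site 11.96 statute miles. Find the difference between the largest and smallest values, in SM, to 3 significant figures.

the airport: 17099 m = 10.6248 SM.
the harbour: 9.10 nmi = 10.4721 SM.
Spread: 11.9600 − 10.4721 = 1.49 SM.

1.49 SM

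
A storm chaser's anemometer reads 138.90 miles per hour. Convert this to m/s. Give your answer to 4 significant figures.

1 mph = 0.44704 m/s, so 138.90 × 0.44704 = 62.09 m/s.

62.09 m/s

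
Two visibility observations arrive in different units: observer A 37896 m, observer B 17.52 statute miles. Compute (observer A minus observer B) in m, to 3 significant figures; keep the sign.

9700 m

observer B: 17.52 SM = 28195.71 m.
Difference: 37896.00 − 28195.71 = 9700 m.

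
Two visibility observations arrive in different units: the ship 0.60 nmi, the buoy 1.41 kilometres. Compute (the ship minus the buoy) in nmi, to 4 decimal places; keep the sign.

the buoy: 1.41 km = 0.761339 nmi.
Difference: 0.600000 − 0.761339 = -0.1613 nmi.

-0.1613 nmi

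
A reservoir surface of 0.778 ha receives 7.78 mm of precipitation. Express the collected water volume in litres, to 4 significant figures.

60530 litres

Area: 0.778 ha = 7780 m².
1 mm over 1 m² is 1 L, so volume = 7.78 × 7780 = 60528.4 L ≈ 60530 L.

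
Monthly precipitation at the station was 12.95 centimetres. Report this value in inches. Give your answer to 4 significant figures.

1 cm = 0.393701 in, so 12.95 × 0.393701 = 5.098 in.

5.098 in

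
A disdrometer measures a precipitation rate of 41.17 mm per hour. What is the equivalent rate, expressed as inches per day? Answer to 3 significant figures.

38.9 in/day

41.17 mm/hour × 0.0393701 in/mm × 24 hour/day = 38.9 in/day.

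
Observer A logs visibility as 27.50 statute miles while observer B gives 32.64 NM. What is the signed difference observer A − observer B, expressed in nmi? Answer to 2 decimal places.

observer A: 27.50 SM = 23.8968 nmi.
Difference: 23.8968 − 32.6400 = -8.74 nmi.

-8.74 nmi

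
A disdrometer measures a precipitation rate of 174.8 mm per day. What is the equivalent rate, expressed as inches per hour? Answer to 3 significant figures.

174.8 mm/day × 0.0393701 in/mm × 0.0416667 day/hour = 0.287 in/hour.

0.287 in/hour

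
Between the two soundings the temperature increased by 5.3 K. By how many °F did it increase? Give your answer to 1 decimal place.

9.5 °F

A change of 1 °C equals a change of 1.8 °F: Δ°F = 5.3 × 1.8 = 9.5 °F.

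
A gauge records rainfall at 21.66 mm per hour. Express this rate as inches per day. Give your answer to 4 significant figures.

21.66 mm/hour × 0.0393701 in/mm × 24 hour/day = 20.47 in/day.

20.47 in/day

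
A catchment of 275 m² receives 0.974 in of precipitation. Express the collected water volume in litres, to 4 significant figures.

6803 litres

Depth: 0.974 in × 25.4 = 24.7396 mm.
1 mm over 1 m² is 1 L, so volume = 24.7396 × 275 = 6803.39 L ≈ 6803 L.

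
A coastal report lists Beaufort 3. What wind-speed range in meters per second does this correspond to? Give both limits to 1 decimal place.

Beaufort 3 (gentle breeze) spans 3.4–5.4 m/s.

3.4 to 5.4 m/s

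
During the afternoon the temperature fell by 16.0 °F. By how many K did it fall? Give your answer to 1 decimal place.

8.9 K

A change of 1 °C equals a change of 1.8 °F: ΔK = 16.0 × 0.5556 = 8.9 K.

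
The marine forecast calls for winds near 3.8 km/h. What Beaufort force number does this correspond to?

Beaufort force 1

3.8 km/h = 1.1 m/s, which is Beaufort 1 (light air, 0.3–1.5 m/s).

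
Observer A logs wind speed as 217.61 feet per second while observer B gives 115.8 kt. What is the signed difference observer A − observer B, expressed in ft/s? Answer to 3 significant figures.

22.2 ft/s

observer B: 115.8 kt = 195.448 ft/s.
Difference: 217.610 − 195.448 = 22.2 ft/s.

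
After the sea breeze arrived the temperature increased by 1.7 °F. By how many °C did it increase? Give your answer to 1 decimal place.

For a temperature change the 32° offset cancels: Δ°C = 1.7 × 0.5556 = 0.9 °C.

0.9 °C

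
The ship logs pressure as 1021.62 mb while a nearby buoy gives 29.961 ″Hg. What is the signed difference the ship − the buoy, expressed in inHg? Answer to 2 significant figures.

the ship: 1021.62 mb = 30.1684 inHg.
Difference: 30.1684 − 29.9610 = 0.21 inHg.

0.21 inHg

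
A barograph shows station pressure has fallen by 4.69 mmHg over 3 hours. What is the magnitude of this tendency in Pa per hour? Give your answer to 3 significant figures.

4.69 mmHg / 3 h × 133.322 Pa/mmHg = 208 Pa/h.

208 Pa per hour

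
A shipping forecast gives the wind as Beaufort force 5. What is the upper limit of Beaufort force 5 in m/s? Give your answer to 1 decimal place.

10.7 m/s

Beaufort 5 (fresh breeze) spans 8.0–10.7 m/s.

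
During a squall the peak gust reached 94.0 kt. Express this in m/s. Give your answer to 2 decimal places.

48.36 m/s

1 kt = 0.514444 m/s, so 94.0 × 0.514444 = 48.36 m/s.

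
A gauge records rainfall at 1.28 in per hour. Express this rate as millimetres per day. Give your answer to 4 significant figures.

1.28 in/hour × 25.4 mm/in × 24 hour/day = 780.3 mm/day.

780.3 mm/day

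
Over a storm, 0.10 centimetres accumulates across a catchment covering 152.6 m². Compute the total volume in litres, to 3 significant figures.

Depth: 0.10 cm × 10 = 1 mm.
1 mm over 1 m² is 1 L, so volume = 1 × 152.6 = 152.6 L ≈ 153 L.

153 litres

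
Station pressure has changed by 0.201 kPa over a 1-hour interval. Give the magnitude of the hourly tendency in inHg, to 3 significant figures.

0.0594 inHg per hour

0.201 kPa / 1 h × 0.2953 inHg/kPa = 0.0594 inHg/h.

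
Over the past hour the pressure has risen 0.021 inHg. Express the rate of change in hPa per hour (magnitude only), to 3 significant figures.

0.711 hPa per hour

0.021 inHg / 1 h × 33.8639 hPa/inHg = 0.711 hPa/h.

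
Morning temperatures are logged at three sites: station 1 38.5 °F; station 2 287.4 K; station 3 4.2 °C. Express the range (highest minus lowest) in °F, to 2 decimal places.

station 1: 38.5 °F = 3.611 °C.
station 2: 287.4 K = 14.250 °C.
Spread: 14.250 − 3.611 = 10.639 °C = 19.15 °F.

19.15 °F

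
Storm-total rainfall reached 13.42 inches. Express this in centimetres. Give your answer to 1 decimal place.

34.1 cm

1 in = 2.54 cm, so 13.42 × 2.54 = 34.1 cm.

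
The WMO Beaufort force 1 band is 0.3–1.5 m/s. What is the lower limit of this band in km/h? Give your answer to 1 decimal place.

1.1 km/h

0.3–1.5 m/s × 3.6 = 1.1–5.4 km/h.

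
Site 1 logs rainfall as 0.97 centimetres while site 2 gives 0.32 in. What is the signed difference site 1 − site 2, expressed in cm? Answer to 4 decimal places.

site 2: 0.32 in = 0.812800 cm.
Difference: 0.970000 − 0.812800 = 0.1572 cm.

0.1572 cm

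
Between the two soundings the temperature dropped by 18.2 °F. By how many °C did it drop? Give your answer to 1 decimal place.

10.1 °C

For a temperature change the 32° offset cancels: Δ°C = 18.2 × 0.5556 = 10.1 °C.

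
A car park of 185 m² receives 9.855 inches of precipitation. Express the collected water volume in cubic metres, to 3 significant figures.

46.3 cubic metres

Depth: 9.855 in × 25.4 = 250.317 mm.
1 mm over 1 m² is 1 L, so volume = 250.317 × 185 = 46308.645 L = 46.3 m³.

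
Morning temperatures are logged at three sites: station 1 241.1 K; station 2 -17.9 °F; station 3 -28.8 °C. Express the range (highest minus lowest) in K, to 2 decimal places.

4.33 K

station 1: 241.1 K = -32.050 °C.
station 2: -17.9 °F = -27.722 °C.
Spread: (-27.722) − (-32.050) = 4.328 °C.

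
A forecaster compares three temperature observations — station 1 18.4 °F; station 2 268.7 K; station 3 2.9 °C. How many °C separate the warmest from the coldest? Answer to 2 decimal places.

10.46 °C

station 1: 18.4 °F = -7.556 °C.
station 2: 268.7 K = -4.450 °C.
Spread: 2.900 − (-7.556) = 10.456 °C.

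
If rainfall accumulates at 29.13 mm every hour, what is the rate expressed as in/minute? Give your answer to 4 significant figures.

0.01911 in/minute

29.13 mm/hour × 0.0393701 in/mm × 0.0166667 hour/minute = 0.01911 in/minute.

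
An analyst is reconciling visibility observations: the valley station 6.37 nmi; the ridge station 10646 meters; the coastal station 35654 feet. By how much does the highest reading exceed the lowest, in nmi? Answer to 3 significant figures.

the ridge station: 10646 m = 5.74838 nmi.
the coastal station: 35654 ft = 5.86789 nmi.
Spread: 6.37000 − 5.74838 = 0.622 nmi.

0.622 nmi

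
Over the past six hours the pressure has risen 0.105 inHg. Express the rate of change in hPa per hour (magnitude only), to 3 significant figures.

0.593 hPa per hour

0.105 inHg / 6 h × 33.8639 hPa/inHg = 0.593 hPa/h.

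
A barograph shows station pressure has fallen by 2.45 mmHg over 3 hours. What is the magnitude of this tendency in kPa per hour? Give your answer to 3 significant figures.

0.109 kPa per hour

2.45 mmHg / 3 h × 0.133322 kPa/mmHg = 0.109 kPa/h.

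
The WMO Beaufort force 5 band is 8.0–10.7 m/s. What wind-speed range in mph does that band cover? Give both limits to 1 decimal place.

8.0–10.7 m/s × 2.237 = 17.9–23.9 mph.

17.9 to 23.9 mph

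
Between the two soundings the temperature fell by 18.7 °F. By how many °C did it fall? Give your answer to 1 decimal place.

10.4 °C

Converting a difference, only the 9/5 scale factor applies: Δ°C = 18.7 × 0.5556 = 10.4 °C.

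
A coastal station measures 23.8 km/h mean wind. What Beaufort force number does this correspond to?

Beaufort force 4

23.8 km/h = 6.6 m/s, which is Beaufort 4 (moderate breeze, 5.5–7.9 m/s).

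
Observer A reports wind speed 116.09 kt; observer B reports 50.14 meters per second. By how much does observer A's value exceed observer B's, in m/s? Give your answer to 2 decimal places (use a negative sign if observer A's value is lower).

9.58 m/s

observer A: 116.09 kt = 59.7219 m/s.
Difference: 59.7219 − 50.1400 = 9.58 m/s.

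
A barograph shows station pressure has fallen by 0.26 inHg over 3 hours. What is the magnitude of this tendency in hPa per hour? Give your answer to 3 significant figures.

2.93 hPa per hour

0.26 inHg / 3 h × 33.8639 hPa/inHg = 2.93 hPa/h.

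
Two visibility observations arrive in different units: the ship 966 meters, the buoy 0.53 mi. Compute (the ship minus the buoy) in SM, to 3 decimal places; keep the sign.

0.070 SM

the ship: 966 m = 0.60024 SM.
Difference: 0.60024 − 0.53000 = 0.070 SM.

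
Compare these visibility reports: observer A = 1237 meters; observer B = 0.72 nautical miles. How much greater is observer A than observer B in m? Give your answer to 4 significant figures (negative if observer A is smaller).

-96.44 m

observer B: 0.72 nmi = 1333.4400 m.
Difference: 1237.0000 − 1333.4400 = -96.44 m.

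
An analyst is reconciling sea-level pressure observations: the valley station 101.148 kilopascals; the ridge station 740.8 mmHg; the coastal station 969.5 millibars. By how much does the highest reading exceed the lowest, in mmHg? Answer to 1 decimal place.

the valley station: 101.148 kPa = 758.672 mmHg.
the coastal station: 969.5 mb = 727.185 mmHg.
Spread: 758.672 − 727.185 = 31.5 mmHg.

31.5 mmHg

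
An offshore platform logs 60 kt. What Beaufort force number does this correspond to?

60 kt lies in the Beaufort 11 band (violent storm, 56–63 kt).

Beaufort force 11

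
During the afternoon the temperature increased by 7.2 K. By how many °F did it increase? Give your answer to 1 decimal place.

Converting a difference, only the 9/5 scale factor applies: Δ°F = 7.2 × 1.8 = 13.0 °F.

13.0 °F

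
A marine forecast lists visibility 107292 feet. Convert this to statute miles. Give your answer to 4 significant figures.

1 ft = 0.000189394 SM, so 107292 × 0.000189394 = 20.32 SM.

20.32 SM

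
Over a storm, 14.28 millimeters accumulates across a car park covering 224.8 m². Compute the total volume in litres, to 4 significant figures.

3210 litres

1 mm over 1 m² is 1 L, so volume = 14.28 × 224.8 = 3210.144 L ≈ 3210 L.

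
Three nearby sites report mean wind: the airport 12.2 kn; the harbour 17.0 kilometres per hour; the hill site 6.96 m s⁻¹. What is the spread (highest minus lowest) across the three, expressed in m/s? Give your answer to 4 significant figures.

2.238 m/s

the airport: 12.2 kt = 6.27622 m/s.
the harbour: 17.0 km/h = 4.72222 m/s.
Spread: 6.96000 − 4.72222 = 2.238 m/s.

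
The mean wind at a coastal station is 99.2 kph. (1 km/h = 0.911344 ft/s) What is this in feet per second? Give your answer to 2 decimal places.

90.41 ft/s

1 km/h = 0.911344 ft/s, so 99.2 × 0.911344 = 90.41 ft/s.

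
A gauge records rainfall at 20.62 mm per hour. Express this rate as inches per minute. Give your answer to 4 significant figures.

20.62 mm/hour × 0.0393701 in/mm × 0.0166667 hour/minute = 0.01353 in/minute.

0.01353 in/minute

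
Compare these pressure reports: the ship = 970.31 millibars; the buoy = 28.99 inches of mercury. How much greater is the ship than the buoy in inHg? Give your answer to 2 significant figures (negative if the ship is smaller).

the ship: 970.31 mb = 28.6532 inHg.
Difference: 28.6532 − 28.9900 = -0.34 inHg.

-0.34 inHg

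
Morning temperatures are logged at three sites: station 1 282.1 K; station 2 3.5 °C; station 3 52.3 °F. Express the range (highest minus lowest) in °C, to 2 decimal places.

station 1: 282.1 K = 8.950 °C.
station 3: 52.3 °F = 11.278 °C.
Spread: 11.278 − 3.500 = 7.778 °C.

7.78 °C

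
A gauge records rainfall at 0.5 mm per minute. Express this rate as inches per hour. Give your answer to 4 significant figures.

0.5 mm/minute × 0.0393701 in/mm × 60 minute/hour = 1.181 in/hour.

1.181 in/hour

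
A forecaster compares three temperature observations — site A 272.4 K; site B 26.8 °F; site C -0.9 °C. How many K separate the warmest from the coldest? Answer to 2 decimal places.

2.14 K

site A: 272.4 K = -0.750 °C.
site B: 26.8 °F = -2.889 °C.
Spread: (-0.750) − (-2.889) = 2.139 °C.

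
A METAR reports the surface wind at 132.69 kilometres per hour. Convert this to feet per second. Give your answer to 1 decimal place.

120.9 ft/s

1 km/h = 0.911344 ft/s, so 132.69 × 0.911344 = 120.9 ft/s.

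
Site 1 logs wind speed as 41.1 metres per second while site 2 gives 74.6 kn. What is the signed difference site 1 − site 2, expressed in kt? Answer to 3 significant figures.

site 1: 41.1 m/s = 79.8920 kt.
Difference: 79.8920 − 74.6000 = 5.29 kt.

5.29 kt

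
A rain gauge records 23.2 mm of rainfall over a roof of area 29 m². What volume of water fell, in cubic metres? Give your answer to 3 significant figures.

1 mm over 1 m² is 1 L, so volume = 23.2 × 29 = 672.8 L = 0.673 m³.

0.673 cubic metres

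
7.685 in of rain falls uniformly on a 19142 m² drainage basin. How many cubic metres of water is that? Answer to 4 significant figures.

Depth: 7.685 in × 25.4 = 195.199 mm.
1 mm over 1 m² is 1 L, so volume = 195.199 × 19142 = 3736499.3 L = 3736 m³.

3736 cubic metres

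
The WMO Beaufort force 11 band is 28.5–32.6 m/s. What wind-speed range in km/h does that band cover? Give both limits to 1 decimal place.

28.5–32.6 m/s × 3.6 = 102.6–117.4 km/h.

102.6 to 117.4 km/h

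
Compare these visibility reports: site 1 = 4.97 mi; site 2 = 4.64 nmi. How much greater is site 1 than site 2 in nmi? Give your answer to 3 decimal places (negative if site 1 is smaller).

site 1: 4.97 SM = 4.31881 nmi.
Difference: 4.31881 − 4.64000 = -0.321 nmi.

-0.321 nmi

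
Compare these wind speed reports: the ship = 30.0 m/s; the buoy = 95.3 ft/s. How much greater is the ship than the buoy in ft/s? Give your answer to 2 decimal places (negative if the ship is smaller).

3.13 ft/s

the ship: 30.0 m/s = 98.4252 ft/s.
Difference: 98.4252 − 95.3000 = 3.13 ft/s.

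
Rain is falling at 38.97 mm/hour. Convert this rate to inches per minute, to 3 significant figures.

38.97 mm/hour × 0.0393701 in/mm × 0.0166667 hour/minute = 0.0256 in/minute.

0.0256 in/minute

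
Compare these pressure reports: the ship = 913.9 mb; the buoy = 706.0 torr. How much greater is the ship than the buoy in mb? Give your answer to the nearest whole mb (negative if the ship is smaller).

the buoy: 706.0 mmHg = 941.26 mb.
Difference: 913.90 − 941.26 = -27 mb.

-27 mb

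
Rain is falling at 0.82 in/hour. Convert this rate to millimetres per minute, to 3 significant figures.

0.347 mm/minute

0.82 in/hour × 25.4 mm/in × 0.0166667 hour/minute = 0.347 mm/minute.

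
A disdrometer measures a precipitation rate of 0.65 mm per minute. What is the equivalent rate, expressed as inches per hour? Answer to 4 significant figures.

0.65 mm/minute × 0.0393701 in/mm × 60 minute/hour = 1.535 in/hour.

1.535 in/hour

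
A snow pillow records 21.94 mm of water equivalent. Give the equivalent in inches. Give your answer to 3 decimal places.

1 mm = 0.0393701 in, so 21.94 × 0.0393701 = 0.864 in.

0.864 in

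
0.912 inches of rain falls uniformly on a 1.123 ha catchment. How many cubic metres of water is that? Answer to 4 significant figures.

Depth: 0.912 in × 25.4 = 23.1648 mm.
Area: 1.123 ha = 11230 m².
1 mm over 1 m² is 1 L, so volume = 23.1648 × 11230 = 260140.7 L = 260.1 m³.

260.1 cubic metres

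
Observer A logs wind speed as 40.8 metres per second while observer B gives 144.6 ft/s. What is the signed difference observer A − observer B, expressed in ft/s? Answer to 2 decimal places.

observer A: 40.8 m/s = 133.8583 ft/s.
Difference: 133.8583 − 144.6000 = -10.74 ft/s.

-10.74 ft/s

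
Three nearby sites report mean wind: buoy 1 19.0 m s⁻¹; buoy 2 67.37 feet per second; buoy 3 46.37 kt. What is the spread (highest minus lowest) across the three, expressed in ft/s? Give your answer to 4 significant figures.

15.93 ft/s

buoy 1: 19.0 m/s = 62.3360 ft/s.
buoy 3: 46.37 kt = 78.2637 ft/s.
Spread: 78.2637 − 62.3360 = 15.93 ft/s.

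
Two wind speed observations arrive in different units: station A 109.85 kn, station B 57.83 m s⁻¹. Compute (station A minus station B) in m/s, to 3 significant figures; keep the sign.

-1.32 m/s

station A: 109.85 kt = 56.5117 m/s.
Difference: 56.5117 − 57.8300 = -1.32 m/s.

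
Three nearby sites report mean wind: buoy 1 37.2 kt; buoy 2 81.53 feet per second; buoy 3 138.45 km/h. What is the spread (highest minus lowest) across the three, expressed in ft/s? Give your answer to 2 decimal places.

63.39 ft/s

buoy 1: 37.2 kt = 62.7865 ft/s.
buoy 3: 138.45 km/h = 126.1756 ft/s.
Spread: 126.1756 − 62.7865 = 63.39 ft/s.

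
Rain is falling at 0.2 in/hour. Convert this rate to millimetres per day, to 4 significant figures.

121.9 mm/day

0.2 in/hour × 25.4 mm/in × 24 hour/day = 121.9 mm/day.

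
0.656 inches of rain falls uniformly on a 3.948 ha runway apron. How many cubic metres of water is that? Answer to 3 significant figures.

Depth: 0.656 in × 25.4 = 16.6624 mm.
Area: 3.948 ha = 39480 m².
1 mm over 1 m² is 1 L, so volume = 16.6624 × 39480 = 657831.55 L = 658 m³.

658 cubic metres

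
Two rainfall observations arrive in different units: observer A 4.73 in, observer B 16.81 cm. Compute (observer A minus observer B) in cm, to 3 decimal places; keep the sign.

observer A: 4.73 in = 12.01420 cm.
Difference: 12.01420 − 16.81000 = -4.796 cm.

-4.796 cm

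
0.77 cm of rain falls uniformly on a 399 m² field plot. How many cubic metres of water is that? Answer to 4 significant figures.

Depth: 0.77 cm × 10 = 7.7 mm.
1 mm over 1 m² is 1 L, so volume = 7.7 × 399 = 3072.3 L = 3.072 m³.

3.072 cubic metres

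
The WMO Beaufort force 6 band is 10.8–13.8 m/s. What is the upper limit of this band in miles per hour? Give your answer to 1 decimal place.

10.8–13.8 m/s × 2.237 = 24.2–30.9 mph.

30.9 mph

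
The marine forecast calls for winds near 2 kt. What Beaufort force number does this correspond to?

2 kt lies in the Beaufort 1 band (light air, 1–3 kt).

Beaufort force 1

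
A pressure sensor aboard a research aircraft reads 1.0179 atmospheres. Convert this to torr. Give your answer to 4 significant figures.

1 atm = 760 mmHg, so 1.0179 × 760 = 773.6 mmHg.

773.6 mmHg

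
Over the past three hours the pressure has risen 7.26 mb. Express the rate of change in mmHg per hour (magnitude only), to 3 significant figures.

7.26 mb / 3 h × 0.750062 mmHg/mb = 1.82 mmHg/h.

1.82 mmHg per hour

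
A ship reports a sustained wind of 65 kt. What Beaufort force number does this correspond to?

Beaufort force 12

65 kt lies in the Beaufort 12 band (hurricane force, ≥64 kt).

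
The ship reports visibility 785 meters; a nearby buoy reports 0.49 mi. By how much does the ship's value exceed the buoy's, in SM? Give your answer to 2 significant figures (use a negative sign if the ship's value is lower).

the ship: 785 m = 0.487776 SM.
Difference: 0.487776 − 0.490000 = -0.0022 SM.

-0.0022 SM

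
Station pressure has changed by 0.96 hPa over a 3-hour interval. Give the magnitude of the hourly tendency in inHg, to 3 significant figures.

0.00945 inHg per hour

0.96 hPa / 3 h × 0.02953 inHg/hPa = 0.00945 inHg/h.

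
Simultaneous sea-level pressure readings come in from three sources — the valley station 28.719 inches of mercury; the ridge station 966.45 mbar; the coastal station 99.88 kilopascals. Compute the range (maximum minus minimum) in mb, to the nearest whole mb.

the valley station: 28.719 inHg = 972.54 mb.
the coastal station: 99.88 kPa = 998.80 mb.
Spread: 998.80 − 966.45 = 32 mb.

32 mb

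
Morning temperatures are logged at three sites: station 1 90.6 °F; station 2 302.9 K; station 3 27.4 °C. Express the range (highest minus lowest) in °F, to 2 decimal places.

station 1: 90.6 °F = 32.556 °C.
station 2: 302.9 K = 29.750 °C.
Spread: 32.556 − 27.400 = 5.156 °C = 9.28 °F.

9.28 °F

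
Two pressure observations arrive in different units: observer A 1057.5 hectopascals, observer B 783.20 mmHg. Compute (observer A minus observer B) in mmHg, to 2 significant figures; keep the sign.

observer A: 1057.5 hPa = 793.190 mmHg.
Difference: 793.190 − 783.200 = 10 mmHg.

10 mmHg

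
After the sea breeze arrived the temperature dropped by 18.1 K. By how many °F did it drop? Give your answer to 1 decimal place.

A change of 1 °C equals a change of 1.8 °F: Δ°F = 18.1 × 1.8 = 32.6 °F.

32.6 °F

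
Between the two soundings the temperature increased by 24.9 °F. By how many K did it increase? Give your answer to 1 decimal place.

For a temperature change the 32° offset cancels: ΔK = 24.9 × 0.5556 = 13.8 K.

13.8 K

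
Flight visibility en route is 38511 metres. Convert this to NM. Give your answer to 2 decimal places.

20.79 nmi

1 m = 0.000539957 nmi, so 38511 × 0.000539957 = 20.79 nmi.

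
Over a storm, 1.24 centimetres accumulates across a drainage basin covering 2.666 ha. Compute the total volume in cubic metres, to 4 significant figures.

330.6 cubic metres

Depth: 1.24 cm × 10 = 12.4 mm.
Area: 2.666 ha = 26660 m².
1 mm over 1 m² is 1 L, so volume = 12.4 × 26660 = 330584 L = 330.6 m³.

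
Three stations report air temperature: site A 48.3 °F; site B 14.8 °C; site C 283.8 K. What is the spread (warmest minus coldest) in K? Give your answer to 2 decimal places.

site A: 48.3 °F = 9.056 °C.
site C: 283.8 K = 10.650 °C.
Spread: 14.800 − 9.056 = 5.744 °C.

5.74 K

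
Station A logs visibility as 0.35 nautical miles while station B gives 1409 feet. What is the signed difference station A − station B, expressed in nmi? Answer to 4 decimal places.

0.1181 nmi

station B: 1409 ft = 0.231892 nmi.
Difference: 0.350000 − 0.231892 = 0.1181 nmi.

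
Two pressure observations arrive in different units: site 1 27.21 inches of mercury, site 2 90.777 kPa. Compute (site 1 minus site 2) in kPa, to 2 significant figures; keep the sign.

1.4 kPa

site 1: 27.21 inHg = 92.144 kPa.
Difference: 92.144 − 90.777 = 1.4 kPa.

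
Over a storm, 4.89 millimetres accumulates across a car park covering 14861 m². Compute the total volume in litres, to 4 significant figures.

72670 litres

1 mm over 1 m² is 1 L, so volume = 4.89 × 14861 = 72670.29 L ≈ 72670 L.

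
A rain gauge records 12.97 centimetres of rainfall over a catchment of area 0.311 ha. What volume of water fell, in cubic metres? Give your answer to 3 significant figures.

403 cubic metres

Depth: 12.97 cm × 10 = 129.7 mm.
Area: 0.311 ha = 3110 m².
1 mm over 1 m² is 1 L, so volume = 129.7 × 3110 = 403367 L = 403 m³.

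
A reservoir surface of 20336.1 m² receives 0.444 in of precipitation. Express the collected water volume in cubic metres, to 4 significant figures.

229.3 cubic metres

Depth: 0.444 in × 25.4 = 11.2776 mm.
1 mm over 1 m² is 1 L, so volume = 11.2776 × 20336.1 = 229342.4 L = 229.3 m³.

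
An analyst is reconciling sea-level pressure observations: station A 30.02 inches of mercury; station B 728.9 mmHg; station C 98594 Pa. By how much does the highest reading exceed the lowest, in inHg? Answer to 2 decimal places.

1.32 inHg

station B: 728.9 mmHg = 28.6968 inHg.
station C: 98594 Pa = 29.1148 inHg.
Spread: 30.0200 − 28.6968 = 1.32 inHg.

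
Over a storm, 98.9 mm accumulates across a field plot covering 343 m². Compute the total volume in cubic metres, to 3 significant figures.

1 mm over 1 m² is 1 L, so volume = 98.9 × 343 = 33922.7 L = 33.9 m³.

33.9 cubic metres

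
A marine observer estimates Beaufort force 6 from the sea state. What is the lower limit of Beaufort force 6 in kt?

Beaufort 6 (strong breeze) spans 22–27 knots.

22 kt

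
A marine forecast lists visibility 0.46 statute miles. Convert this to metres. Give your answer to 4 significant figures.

1 SM = 1609.34 m, so 0.46 × 1609.34 = 740.3 m.

740.3 m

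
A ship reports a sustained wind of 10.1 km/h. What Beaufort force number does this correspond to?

Beaufort force 2

10.1 km/h = 2.8 m/s, which is Beaufort 2 (light breeze, 1.6–3.3 m/s).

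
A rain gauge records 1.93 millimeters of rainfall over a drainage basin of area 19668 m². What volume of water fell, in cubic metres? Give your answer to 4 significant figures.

1 mm over 1 m² is 1 L, so volume = 1.93 × 19668 = 37959.24 L = 37.96 m³.

37.96 cubic metres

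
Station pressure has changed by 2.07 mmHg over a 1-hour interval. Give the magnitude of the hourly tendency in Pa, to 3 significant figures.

276 Pa per hour

2.07 mmHg / 1 h × 133.322 Pa/mmHg = 276 Pa/h.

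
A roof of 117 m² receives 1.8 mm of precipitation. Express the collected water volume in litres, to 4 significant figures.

210.6 litres

1 mm over 1 m² is 1 L, so volume = 1.8 × 117 = 210.6 L.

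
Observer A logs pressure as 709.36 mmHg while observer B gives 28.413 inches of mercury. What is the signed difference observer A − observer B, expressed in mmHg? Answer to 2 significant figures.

observer B: 28.413 inHg = 721.69 mmHg.
Difference: 709.36 − 721.69 = -12 mmHg.

-12 mmHg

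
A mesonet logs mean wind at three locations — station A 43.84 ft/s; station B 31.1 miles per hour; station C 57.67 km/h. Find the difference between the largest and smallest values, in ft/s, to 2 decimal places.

station B: 31.1 mph = 45.6133 ft/s.
station C: 57.67 km/h = 52.5572 ft/s.
Spread: 52.5572 − 43.8400 = 8.72 ft/s.

8.72 ft/s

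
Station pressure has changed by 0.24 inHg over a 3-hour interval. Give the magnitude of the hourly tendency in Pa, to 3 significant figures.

0.24 inHg / 3 h × 3386.39 Pa/inHg = 271 Pa/h.

271 Pa per hour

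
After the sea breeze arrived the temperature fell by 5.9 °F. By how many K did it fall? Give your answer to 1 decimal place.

For a temperature change the 32° offset cancels: ΔK = 5.9 × 0.5556 = 3.3 K.

3.3 K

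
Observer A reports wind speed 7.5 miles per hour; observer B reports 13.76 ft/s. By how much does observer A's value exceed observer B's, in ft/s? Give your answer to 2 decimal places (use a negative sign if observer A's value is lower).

-2.76 ft/s

observer A: 7.5 mph = 11.0000 ft/s.
Difference: 11.0000 − 13.7600 = -2.76 ft/s.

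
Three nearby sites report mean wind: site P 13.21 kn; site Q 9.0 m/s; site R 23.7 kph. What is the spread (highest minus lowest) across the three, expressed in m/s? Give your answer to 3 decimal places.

site P: 13.21 kt = 6.79581 m/s.
site R: 23.7 km/h = 6.58333 m/s.
Spread: 9.00000 − 6.58333 = 2.417 m/s.

2.417 m/s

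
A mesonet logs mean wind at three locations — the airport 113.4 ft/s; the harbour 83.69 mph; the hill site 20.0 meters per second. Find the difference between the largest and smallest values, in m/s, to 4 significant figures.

the airport: 113.4 ft/s = 34.5643 m/s.
the harbour: 83.69 mph = 37.4128 m/s.
Spread: 37.4128 − 20.0000 = 17.41 m/s.

17.41 m/s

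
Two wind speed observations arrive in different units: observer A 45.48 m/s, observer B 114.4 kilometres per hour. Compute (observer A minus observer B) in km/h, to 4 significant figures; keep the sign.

49.33 km/h

observer A: 45.48 m/s = 163.7280 km/h.
Difference: 163.7280 − 114.4000 = 49.33 km/h.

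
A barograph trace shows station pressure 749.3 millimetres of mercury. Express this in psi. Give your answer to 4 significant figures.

14.49 psi

1 mmHg = 0.0193368 psi, so 749.3 × 0.0193368 = 14.49 psi.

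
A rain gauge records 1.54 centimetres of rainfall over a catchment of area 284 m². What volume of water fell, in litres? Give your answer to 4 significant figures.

Depth: 1.54 cm × 10 = 15.4 mm.
1 mm over 1 m² is 1 L, so volume = 15.4 × 284 = 4373.6 L ≈ 4374 L.

4374 litres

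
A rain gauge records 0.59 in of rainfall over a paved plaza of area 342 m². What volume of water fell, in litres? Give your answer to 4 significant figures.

5125 litres

Depth: 0.59 in × 25.4 = 14.986 mm.
1 mm over 1 m² is 1 L, so volume = 14.986 × 342 = 5125.212 L ≈ 5125 L.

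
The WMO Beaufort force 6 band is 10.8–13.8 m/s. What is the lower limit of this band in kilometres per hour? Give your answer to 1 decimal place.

10.8–13.8 m/s × 3.6 = 38.9–49.7 km/h.

38.9 km/h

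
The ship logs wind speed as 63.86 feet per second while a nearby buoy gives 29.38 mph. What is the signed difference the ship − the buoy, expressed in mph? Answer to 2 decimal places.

the ship: 63.86 ft/s = 43.5409 mph.
Difference: 43.5409 − 29.3800 = 14.16 mph.

14.16 mph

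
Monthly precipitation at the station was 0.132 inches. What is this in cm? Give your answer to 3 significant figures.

1 in = 2.54 cm, so 0.132 × 2.54 = 0.335 cm.

0.335 cm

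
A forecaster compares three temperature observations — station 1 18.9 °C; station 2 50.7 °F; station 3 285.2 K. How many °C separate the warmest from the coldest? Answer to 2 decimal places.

8.51 °C

station 2: 50.7 °F = 10.389 °C.
station 3: 285.2 K = 12.050 °C.
Spread: 18.900 − 10.389 = 8.511 °C.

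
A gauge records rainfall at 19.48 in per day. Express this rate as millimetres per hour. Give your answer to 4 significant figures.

20.62 mm/hour

19.48 in/day × 25.4 mm/in × 0.0416667 day/hour = 20.62 mm/hour.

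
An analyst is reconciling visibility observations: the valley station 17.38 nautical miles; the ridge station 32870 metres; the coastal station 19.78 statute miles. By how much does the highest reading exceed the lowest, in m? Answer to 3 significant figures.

1040 m

the valley station: 17.38 nmi = 32187.76 m.
the coastal station: 19.78 SM = 31832.82 m.
Spread: 32870.00 − 31832.82 = 1040 m.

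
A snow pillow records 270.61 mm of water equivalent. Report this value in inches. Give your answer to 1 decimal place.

10.7 in

1 mm = 0.0393701 in, so 270.61 × 0.0393701 = 10.7 in.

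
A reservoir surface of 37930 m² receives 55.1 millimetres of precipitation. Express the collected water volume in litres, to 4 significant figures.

1 mm over 1 m² is 1 L, so volume = 55.1 × 37930 = 2089943 L ≈ 2090000 L.

2090000 litres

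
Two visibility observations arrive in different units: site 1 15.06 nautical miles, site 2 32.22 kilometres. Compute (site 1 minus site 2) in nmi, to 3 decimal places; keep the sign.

-2.337 nmi

site 2: 32.22 km = 17.39741 nmi.
Difference: 15.06000 − 17.39741 = -2.337 nmi.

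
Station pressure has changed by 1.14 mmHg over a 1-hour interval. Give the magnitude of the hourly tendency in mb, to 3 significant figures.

1.52 mb per hour

1.14 mmHg / 1 h × 1.33322 mb/mmHg = 1.52 mb/h.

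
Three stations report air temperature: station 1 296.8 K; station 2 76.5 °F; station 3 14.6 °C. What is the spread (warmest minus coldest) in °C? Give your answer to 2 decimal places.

10.12 °C

station 1: 296.8 K = 23.650 °C.
station 2: 76.5 °F = 24.722 °C.
Spread: 24.722 − 14.600 = 10.122 °C.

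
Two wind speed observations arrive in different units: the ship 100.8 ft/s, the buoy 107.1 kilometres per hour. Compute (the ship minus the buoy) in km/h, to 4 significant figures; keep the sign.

the ship: 100.8 ft/s = 110.60582 km/h.
Difference: 110.60582 − 107.10000 = 3.506 km/h.

3.506 km/h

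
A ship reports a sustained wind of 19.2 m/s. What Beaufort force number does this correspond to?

Beaufort force 8

19.2 m/s lies in the Beaufort 8 band (gale, 17.2–20.7 m/s).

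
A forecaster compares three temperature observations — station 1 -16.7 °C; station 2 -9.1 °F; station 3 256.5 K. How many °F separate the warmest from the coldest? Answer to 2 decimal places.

station 2: -9.1 °F = -22.833 °C.
station 3: 256.5 K = -16.650 °C.
Spread: (-16.650) − (-22.833) = 6.183 °C = 11.13 °F.

11.13 °F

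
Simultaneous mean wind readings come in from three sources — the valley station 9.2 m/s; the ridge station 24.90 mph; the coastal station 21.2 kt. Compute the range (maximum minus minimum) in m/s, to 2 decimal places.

the ridge station: 24.90 mph = 11.1313 m/s.
the coastal station: 21.2 kt = 10.9062 m/s.
Spread: 11.1313 − 9.2000 = 1.93 m/s.

1.93 m/s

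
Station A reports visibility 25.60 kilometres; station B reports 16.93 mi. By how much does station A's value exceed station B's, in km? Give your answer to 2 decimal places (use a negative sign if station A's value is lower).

-1.65 km

station B: 16.93 SM = 27.2462 km.
Difference: 25.6000 − 27.2462 = -1.65 km.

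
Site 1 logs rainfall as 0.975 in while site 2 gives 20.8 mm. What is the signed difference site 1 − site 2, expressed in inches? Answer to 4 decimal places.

site 2: 20.8 mm = 0.818898 in.
Difference: 0.975000 − 0.818898 = 0.1561 in.

0.1561 in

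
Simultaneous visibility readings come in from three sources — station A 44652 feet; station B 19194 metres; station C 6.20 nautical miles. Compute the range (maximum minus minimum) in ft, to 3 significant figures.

25300 ft

station B: 19194 m = 62972.44 ft.
station C: 6.20 nmi = 37671.92 ft.
Spread: 62972.44 − 37671.92 = 25300 ft.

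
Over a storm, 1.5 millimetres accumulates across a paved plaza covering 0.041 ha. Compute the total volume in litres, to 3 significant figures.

615 litres

Area: 0.041 ha = 410 m².
1 mm over 1 m² is 1 L, so volume = 1.5 × 410 = 615 L.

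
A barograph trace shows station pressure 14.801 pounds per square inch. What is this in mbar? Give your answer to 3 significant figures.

1 psi = 68.9476 mb, so 14.801 × 68.9476 = 1020 mb.

1020 mb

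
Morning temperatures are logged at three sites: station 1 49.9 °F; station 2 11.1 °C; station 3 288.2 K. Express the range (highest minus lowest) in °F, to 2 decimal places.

9.19 °F

station 1: 49.9 °F = 9.944 °C.
station 3: 288.2 K = 15.050 °C.
Spread: 15.050 − 9.944 = 5.106 °C = 9.19 °F.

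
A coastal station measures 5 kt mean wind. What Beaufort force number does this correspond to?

5 kt lies in the Beaufort 2 band (light breeze, 4–6 kt).

Beaufort force 2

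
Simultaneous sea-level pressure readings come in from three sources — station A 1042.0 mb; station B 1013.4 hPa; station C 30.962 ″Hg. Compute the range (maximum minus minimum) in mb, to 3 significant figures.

35.1 mb

station B: 1013.4 hPa = 1013.400 mb.
station C: 30.962 inHg = 1048.494 mb.
Spread: 1048.494 − 1013.400 = 35.1 mb.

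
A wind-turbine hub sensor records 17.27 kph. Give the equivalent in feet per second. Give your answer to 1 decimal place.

15.7 ft/s

1 km/h = 0.911344 ft/s, so 17.27 × 0.911344 = 15.7 ft/s.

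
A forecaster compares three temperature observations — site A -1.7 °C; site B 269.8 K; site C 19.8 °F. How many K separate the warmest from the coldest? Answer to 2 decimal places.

site B: 269.8 K = -3.350 °C.
site C: 19.8 °F = -6.778 °C.
Spread: (-1.700) − (-6.778) = 5.078 °C.

5.08 K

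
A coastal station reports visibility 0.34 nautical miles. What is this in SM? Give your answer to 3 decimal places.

0.391 SM

1 nmi = 1.15078 SM, so 0.34 × 1.15078 = 0.391 SM.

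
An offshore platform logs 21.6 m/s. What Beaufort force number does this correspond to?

Beaufort force 9

21.6 m/s lies in the Beaufort 9 band (strong gale, 20.8–24.4 m/s).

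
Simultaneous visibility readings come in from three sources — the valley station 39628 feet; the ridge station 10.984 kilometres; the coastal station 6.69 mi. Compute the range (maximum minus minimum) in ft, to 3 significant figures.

the ridge station: 10.984 km = 36036.75 ft.
the coastal station: 6.69 SM = 35323.20 ft.
Spread: 39628.00 − 35323.20 = 4300 ft.

4300 ft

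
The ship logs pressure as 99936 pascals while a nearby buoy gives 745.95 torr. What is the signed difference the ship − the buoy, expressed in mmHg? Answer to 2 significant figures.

the ship: 99936 Pa = 749.582 mmHg.
Difference: 749.582 − 745.950 = 3.6 mmHg.

3.6 mmHg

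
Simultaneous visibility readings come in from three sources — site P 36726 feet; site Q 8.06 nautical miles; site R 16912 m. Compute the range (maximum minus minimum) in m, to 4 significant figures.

site P: 36726 ft = 11194.08 m.
site Q: 8.06 nmi = 14927.12 m.
Spread: 16912.00 − 11194.08 = 5718 m.

5718 m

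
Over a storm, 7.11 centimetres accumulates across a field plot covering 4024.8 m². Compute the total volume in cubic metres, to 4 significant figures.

Depth: 7.11 cm × 10 = 71.1 mm.
1 mm over 1 m² is 1 L, so volume = 71.1 × 4024.8 = 286163.28 L = 286.2 m³.

286.2 cubic metres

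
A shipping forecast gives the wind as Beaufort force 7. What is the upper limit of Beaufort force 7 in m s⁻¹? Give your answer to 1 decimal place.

Beaufort 7 (near gale) spans 13.9–17.1 m/s.

17.1 m/s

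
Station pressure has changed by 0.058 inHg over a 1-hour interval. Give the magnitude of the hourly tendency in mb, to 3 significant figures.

1.96 mb per hour

0.058 inHg / 1 h × 33.8639 mb/inHg = 1.96 mb/h.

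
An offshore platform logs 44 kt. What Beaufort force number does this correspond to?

Beaufort force 9

44 kt lies in the Beaufort 9 band (strong gale, 41–47 kt).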